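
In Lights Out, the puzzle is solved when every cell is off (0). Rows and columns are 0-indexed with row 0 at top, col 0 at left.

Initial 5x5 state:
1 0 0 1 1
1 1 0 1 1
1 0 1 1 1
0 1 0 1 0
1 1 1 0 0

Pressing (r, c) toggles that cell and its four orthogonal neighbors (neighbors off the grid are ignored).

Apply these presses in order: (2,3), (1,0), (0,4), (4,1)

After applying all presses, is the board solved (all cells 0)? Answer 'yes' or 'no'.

Answer: yes

Derivation:
After press 1 at (2,3):
1 0 0 1 1
1 1 0 0 1
1 0 0 0 0
0 1 0 0 0
1 1 1 0 0

After press 2 at (1,0):
0 0 0 1 1
0 0 0 0 1
0 0 0 0 0
0 1 0 0 0
1 1 1 0 0

After press 3 at (0,4):
0 0 0 0 0
0 0 0 0 0
0 0 0 0 0
0 1 0 0 0
1 1 1 0 0

After press 4 at (4,1):
0 0 0 0 0
0 0 0 0 0
0 0 0 0 0
0 0 0 0 0
0 0 0 0 0

Lights still on: 0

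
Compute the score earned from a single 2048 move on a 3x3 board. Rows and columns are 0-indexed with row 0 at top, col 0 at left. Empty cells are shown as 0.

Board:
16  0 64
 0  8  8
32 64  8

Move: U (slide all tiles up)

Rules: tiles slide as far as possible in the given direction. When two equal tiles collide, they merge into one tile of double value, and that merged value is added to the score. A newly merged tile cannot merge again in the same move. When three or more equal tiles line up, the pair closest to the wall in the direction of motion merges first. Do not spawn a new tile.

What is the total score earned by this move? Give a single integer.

Slide up:
col 0: [16, 0, 32] -> [16, 32, 0]  score +0 (running 0)
col 1: [0, 8, 64] -> [8, 64, 0]  score +0 (running 0)
col 2: [64, 8, 8] -> [64, 16, 0]  score +16 (running 16)
Board after move:
16  8 64
32 64 16
 0  0  0

Answer: 16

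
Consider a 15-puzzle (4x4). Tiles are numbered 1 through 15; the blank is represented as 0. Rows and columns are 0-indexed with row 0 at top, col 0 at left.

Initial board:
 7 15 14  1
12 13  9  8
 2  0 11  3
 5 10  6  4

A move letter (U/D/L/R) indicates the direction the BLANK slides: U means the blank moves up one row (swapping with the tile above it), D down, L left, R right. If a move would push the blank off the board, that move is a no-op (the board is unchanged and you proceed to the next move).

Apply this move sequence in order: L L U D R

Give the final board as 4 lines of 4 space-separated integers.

After move 1 (L):
 7 15 14  1
12 13  9  8
 0  2 11  3
 5 10  6  4

After move 2 (L):
 7 15 14  1
12 13  9  8
 0  2 11  3
 5 10  6  4

After move 3 (U):
 7 15 14  1
 0 13  9  8
12  2 11  3
 5 10  6  4

After move 4 (D):
 7 15 14  1
12 13  9  8
 0  2 11  3
 5 10  6  4

After move 5 (R):
 7 15 14  1
12 13  9  8
 2  0 11  3
 5 10  6  4

Answer:  7 15 14  1
12 13  9  8
 2  0 11  3
 5 10  6  4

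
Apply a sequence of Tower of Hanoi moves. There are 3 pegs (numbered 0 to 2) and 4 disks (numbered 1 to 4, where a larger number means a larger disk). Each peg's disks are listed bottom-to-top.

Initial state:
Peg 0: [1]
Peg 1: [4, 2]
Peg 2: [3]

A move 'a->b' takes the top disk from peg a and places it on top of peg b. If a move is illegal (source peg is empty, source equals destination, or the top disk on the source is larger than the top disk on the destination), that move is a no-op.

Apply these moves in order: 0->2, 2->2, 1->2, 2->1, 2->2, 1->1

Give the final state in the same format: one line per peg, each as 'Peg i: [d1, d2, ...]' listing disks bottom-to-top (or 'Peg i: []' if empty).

Answer: Peg 0: []
Peg 1: [4, 2, 1]
Peg 2: [3]

Derivation:
After move 1 (0->2):
Peg 0: []
Peg 1: [4, 2]
Peg 2: [3, 1]

After move 2 (2->2):
Peg 0: []
Peg 1: [4, 2]
Peg 2: [3, 1]

After move 3 (1->2):
Peg 0: []
Peg 1: [4, 2]
Peg 2: [3, 1]

After move 4 (2->1):
Peg 0: []
Peg 1: [4, 2, 1]
Peg 2: [3]

After move 5 (2->2):
Peg 0: []
Peg 1: [4, 2, 1]
Peg 2: [3]

After move 6 (1->1):
Peg 0: []
Peg 1: [4, 2, 1]
Peg 2: [3]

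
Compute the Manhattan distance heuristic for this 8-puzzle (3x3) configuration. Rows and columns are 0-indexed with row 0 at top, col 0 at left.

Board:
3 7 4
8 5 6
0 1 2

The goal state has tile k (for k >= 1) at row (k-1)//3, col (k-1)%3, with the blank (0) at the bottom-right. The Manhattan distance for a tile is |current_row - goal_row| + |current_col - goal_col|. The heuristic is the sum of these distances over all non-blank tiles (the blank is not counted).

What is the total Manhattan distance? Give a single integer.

Tile 3: at (0,0), goal (0,2), distance |0-0|+|0-2| = 2
Tile 7: at (0,1), goal (2,0), distance |0-2|+|1-0| = 3
Tile 4: at (0,2), goal (1,0), distance |0-1|+|2-0| = 3
Tile 8: at (1,0), goal (2,1), distance |1-2|+|0-1| = 2
Tile 5: at (1,1), goal (1,1), distance |1-1|+|1-1| = 0
Tile 6: at (1,2), goal (1,2), distance |1-1|+|2-2| = 0
Tile 1: at (2,1), goal (0,0), distance |2-0|+|1-0| = 3
Tile 2: at (2,2), goal (0,1), distance |2-0|+|2-1| = 3
Sum: 2 + 3 + 3 + 2 + 0 + 0 + 3 + 3 = 16

Answer: 16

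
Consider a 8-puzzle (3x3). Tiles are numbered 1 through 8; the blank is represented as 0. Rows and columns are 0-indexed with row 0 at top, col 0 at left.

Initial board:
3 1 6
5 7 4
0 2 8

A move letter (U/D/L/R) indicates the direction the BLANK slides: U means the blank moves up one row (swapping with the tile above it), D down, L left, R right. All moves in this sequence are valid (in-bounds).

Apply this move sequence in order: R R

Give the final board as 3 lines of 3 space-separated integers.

After move 1 (R):
3 1 6
5 7 4
2 0 8

After move 2 (R):
3 1 6
5 7 4
2 8 0

Answer: 3 1 6
5 7 4
2 8 0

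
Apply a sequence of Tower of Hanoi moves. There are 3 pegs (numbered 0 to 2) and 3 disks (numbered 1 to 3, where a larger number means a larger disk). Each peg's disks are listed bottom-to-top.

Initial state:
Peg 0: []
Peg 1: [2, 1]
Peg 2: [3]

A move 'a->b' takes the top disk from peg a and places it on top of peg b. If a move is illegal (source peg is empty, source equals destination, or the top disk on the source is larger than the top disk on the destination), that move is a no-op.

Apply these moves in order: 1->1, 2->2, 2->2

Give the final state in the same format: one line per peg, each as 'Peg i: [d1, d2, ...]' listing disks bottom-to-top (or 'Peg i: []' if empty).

After move 1 (1->1):
Peg 0: []
Peg 1: [2, 1]
Peg 2: [3]

After move 2 (2->2):
Peg 0: []
Peg 1: [2, 1]
Peg 2: [3]

After move 3 (2->2):
Peg 0: []
Peg 1: [2, 1]
Peg 2: [3]

Answer: Peg 0: []
Peg 1: [2, 1]
Peg 2: [3]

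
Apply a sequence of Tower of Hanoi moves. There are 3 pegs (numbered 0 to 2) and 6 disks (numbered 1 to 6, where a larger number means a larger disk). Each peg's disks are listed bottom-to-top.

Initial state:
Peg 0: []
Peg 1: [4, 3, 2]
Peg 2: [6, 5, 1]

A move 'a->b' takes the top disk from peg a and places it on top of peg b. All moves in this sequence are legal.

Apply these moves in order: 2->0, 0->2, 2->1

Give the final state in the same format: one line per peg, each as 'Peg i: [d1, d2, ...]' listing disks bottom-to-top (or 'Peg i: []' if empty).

Answer: Peg 0: []
Peg 1: [4, 3, 2, 1]
Peg 2: [6, 5]

Derivation:
After move 1 (2->0):
Peg 0: [1]
Peg 1: [4, 3, 2]
Peg 2: [6, 5]

After move 2 (0->2):
Peg 0: []
Peg 1: [4, 3, 2]
Peg 2: [6, 5, 1]

After move 3 (2->1):
Peg 0: []
Peg 1: [4, 3, 2, 1]
Peg 2: [6, 5]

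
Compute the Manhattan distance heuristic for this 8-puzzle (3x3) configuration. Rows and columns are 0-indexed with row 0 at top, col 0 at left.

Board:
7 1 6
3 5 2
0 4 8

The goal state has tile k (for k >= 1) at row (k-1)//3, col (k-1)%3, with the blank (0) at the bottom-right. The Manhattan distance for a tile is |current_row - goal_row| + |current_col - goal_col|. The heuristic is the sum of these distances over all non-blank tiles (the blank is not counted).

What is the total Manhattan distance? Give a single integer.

Tile 7: at (0,0), goal (2,0), distance |0-2|+|0-0| = 2
Tile 1: at (0,1), goal (0,0), distance |0-0|+|1-0| = 1
Tile 6: at (0,2), goal (1,2), distance |0-1|+|2-2| = 1
Tile 3: at (1,0), goal (0,2), distance |1-0|+|0-2| = 3
Tile 5: at (1,1), goal (1,1), distance |1-1|+|1-1| = 0
Tile 2: at (1,2), goal (0,1), distance |1-0|+|2-1| = 2
Tile 4: at (2,1), goal (1,0), distance |2-1|+|1-0| = 2
Tile 8: at (2,2), goal (2,1), distance |2-2|+|2-1| = 1
Sum: 2 + 1 + 1 + 3 + 0 + 2 + 2 + 1 = 12

Answer: 12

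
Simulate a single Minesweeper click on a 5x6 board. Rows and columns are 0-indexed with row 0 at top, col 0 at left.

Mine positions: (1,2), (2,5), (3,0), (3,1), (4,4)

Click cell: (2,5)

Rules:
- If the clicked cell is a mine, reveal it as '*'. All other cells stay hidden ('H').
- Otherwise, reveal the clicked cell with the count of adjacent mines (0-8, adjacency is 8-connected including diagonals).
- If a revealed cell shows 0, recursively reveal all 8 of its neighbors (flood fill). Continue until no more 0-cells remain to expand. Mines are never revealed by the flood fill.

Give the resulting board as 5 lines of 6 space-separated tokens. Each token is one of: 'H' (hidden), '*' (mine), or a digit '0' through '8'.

H H H H H H
H H H H H H
H H H H H *
H H H H H H
H H H H H H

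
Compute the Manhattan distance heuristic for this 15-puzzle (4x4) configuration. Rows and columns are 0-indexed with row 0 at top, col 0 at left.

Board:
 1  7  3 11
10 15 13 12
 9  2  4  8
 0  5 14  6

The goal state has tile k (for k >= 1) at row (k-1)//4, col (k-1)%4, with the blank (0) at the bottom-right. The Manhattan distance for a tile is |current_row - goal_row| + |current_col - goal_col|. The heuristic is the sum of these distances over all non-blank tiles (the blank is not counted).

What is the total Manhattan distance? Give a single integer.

Answer: 29

Derivation:
Tile 1: at (0,0), goal (0,0), distance |0-0|+|0-0| = 0
Tile 7: at (0,1), goal (1,2), distance |0-1|+|1-2| = 2
Tile 3: at (0,2), goal (0,2), distance |0-0|+|2-2| = 0
Tile 11: at (0,3), goal (2,2), distance |0-2|+|3-2| = 3
Tile 10: at (1,0), goal (2,1), distance |1-2|+|0-1| = 2
Tile 15: at (1,1), goal (3,2), distance |1-3|+|1-2| = 3
Tile 13: at (1,2), goal (3,0), distance |1-3|+|2-0| = 4
Tile 12: at (1,3), goal (2,3), distance |1-2|+|3-3| = 1
Tile 9: at (2,0), goal (2,0), distance |2-2|+|0-0| = 0
Tile 2: at (2,1), goal (0,1), distance |2-0|+|1-1| = 2
Tile 4: at (2,2), goal (0,3), distance |2-0|+|2-3| = 3
Tile 8: at (2,3), goal (1,3), distance |2-1|+|3-3| = 1
Tile 5: at (3,1), goal (1,0), distance |3-1|+|1-0| = 3
Tile 14: at (3,2), goal (3,1), distance |3-3|+|2-1| = 1
Tile 6: at (3,3), goal (1,1), distance |3-1|+|3-1| = 4
Sum: 0 + 2 + 0 + 3 + 2 + 3 + 4 + 1 + 0 + 2 + 3 + 1 + 3 + 1 + 4 = 29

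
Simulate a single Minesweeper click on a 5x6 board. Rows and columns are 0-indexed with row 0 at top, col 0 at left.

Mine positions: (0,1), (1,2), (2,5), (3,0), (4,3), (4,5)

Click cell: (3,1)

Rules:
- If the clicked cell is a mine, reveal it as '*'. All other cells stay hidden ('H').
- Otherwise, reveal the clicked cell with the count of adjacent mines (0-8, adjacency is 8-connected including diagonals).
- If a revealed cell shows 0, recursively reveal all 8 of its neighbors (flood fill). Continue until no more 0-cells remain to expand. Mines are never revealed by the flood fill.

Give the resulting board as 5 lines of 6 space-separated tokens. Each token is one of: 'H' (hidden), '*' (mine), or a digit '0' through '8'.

H H H H H H
H H H H H H
H H H H H H
H 1 H H H H
H H H H H H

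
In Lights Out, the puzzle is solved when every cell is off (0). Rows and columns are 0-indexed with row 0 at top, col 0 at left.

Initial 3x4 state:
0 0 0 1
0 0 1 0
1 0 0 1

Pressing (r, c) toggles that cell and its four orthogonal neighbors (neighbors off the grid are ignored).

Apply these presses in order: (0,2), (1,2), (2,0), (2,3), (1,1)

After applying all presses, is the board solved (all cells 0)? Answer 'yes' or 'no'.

After press 1 at (0,2):
0 1 1 0
0 0 0 0
1 0 0 1

After press 2 at (1,2):
0 1 0 0
0 1 1 1
1 0 1 1

After press 3 at (2,0):
0 1 0 0
1 1 1 1
0 1 1 1

After press 4 at (2,3):
0 1 0 0
1 1 1 0
0 1 0 0

After press 5 at (1,1):
0 0 0 0
0 0 0 0
0 0 0 0

Lights still on: 0

Answer: yes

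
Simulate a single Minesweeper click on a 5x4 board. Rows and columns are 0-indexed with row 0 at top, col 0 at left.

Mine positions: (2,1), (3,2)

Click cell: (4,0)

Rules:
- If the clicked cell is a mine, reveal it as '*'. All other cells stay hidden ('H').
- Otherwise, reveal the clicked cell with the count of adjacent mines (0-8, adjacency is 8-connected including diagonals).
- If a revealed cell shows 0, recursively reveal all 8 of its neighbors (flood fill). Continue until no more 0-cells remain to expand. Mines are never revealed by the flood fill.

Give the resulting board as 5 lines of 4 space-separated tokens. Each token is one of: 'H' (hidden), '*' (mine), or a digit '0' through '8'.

H H H H
H H H H
H H H H
1 2 H H
0 1 H H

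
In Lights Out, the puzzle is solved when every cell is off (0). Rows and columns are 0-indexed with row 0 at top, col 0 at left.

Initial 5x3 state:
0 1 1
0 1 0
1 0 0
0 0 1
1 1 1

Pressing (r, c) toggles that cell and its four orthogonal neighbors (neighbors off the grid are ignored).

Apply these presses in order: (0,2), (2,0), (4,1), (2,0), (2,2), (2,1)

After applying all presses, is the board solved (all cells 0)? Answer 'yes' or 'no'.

Answer: yes

Derivation:
After press 1 at (0,2):
0 0 0
0 1 1
1 0 0
0 0 1
1 1 1

After press 2 at (2,0):
0 0 0
1 1 1
0 1 0
1 0 1
1 1 1

After press 3 at (4,1):
0 0 0
1 1 1
0 1 0
1 1 1
0 0 0

After press 4 at (2,0):
0 0 0
0 1 1
1 0 0
0 1 1
0 0 0

After press 5 at (2,2):
0 0 0
0 1 0
1 1 1
0 1 0
0 0 0

After press 6 at (2,1):
0 0 0
0 0 0
0 0 0
0 0 0
0 0 0

Lights still on: 0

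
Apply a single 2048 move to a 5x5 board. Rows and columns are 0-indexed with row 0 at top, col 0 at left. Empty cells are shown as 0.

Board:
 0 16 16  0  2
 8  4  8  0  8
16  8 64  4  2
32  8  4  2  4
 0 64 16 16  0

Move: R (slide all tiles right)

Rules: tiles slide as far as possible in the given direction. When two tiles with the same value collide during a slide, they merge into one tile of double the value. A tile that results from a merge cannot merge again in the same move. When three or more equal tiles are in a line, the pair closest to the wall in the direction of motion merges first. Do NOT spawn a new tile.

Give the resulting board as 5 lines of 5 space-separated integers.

Slide right:
row 0: [0, 16, 16, 0, 2] -> [0, 0, 0, 32, 2]
row 1: [8, 4, 8, 0, 8] -> [0, 0, 8, 4, 16]
row 2: [16, 8, 64, 4, 2] -> [16, 8, 64, 4, 2]
row 3: [32, 8, 4, 2, 4] -> [32, 8, 4, 2, 4]
row 4: [0, 64, 16, 16, 0] -> [0, 0, 0, 64, 32]

Answer:  0  0  0 32  2
 0  0  8  4 16
16  8 64  4  2
32  8  4  2  4
 0  0  0 64 32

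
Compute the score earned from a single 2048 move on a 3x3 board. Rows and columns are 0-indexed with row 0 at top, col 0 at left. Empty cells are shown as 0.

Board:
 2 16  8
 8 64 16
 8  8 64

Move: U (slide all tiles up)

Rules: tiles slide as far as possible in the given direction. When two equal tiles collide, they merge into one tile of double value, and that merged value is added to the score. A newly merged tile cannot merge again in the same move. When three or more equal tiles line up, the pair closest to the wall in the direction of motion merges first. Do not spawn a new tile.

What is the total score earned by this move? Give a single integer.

Slide up:
col 0: [2, 8, 8] -> [2, 16, 0]  score +16 (running 16)
col 1: [16, 64, 8] -> [16, 64, 8]  score +0 (running 16)
col 2: [8, 16, 64] -> [8, 16, 64]  score +0 (running 16)
Board after move:
 2 16  8
16 64 16
 0  8 64

Answer: 16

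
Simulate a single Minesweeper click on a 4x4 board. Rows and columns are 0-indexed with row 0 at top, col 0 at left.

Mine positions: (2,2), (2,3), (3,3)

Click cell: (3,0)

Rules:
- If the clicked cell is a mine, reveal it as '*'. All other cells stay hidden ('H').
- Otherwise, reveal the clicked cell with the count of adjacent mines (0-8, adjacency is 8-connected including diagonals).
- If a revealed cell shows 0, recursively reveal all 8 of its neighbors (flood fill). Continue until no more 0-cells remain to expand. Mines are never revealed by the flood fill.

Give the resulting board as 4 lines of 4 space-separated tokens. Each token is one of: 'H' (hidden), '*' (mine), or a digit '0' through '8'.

0 0 0 0
0 1 2 2
0 1 H H
0 1 H H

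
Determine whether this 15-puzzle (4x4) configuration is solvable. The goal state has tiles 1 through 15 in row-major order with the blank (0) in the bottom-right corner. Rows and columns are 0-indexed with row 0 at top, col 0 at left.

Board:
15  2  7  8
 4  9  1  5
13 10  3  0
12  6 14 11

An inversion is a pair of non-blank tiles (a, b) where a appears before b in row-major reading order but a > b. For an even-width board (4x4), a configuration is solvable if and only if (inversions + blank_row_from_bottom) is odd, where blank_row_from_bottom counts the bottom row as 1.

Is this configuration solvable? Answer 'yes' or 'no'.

Inversions: 42
Blank is in row 2 (0-indexed from top), which is row 2 counting from the bottom (bottom = 1).
42 + 2 = 44, which is even, so the puzzle is not solvable.

Answer: no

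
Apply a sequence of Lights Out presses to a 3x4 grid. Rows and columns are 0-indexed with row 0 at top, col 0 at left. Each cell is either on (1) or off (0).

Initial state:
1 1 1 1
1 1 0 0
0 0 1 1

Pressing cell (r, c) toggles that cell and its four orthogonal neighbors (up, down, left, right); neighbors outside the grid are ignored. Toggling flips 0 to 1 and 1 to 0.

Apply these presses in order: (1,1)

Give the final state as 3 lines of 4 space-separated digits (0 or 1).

After press 1 at (1,1):
1 0 1 1
0 0 1 0
0 1 1 1

Answer: 1 0 1 1
0 0 1 0
0 1 1 1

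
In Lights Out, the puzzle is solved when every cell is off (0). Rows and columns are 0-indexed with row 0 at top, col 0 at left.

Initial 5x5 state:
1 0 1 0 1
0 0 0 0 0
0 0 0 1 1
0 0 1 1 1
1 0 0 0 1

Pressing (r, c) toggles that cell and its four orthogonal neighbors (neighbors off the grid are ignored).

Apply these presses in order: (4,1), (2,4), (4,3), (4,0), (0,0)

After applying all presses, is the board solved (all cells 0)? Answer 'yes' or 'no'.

After press 1 at (4,1):
1 0 1 0 1
0 0 0 0 0
0 0 0 1 1
0 1 1 1 1
0 1 1 0 1

After press 2 at (2,4):
1 0 1 0 1
0 0 0 0 1
0 0 0 0 0
0 1 1 1 0
0 1 1 0 1

After press 3 at (4,3):
1 0 1 0 1
0 0 0 0 1
0 0 0 0 0
0 1 1 0 0
0 1 0 1 0

After press 4 at (4,0):
1 0 1 0 1
0 0 0 0 1
0 0 0 0 0
1 1 1 0 0
1 0 0 1 0

After press 5 at (0,0):
0 1 1 0 1
1 0 0 0 1
0 0 0 0 0
1 1 1 0 0
1 0 0 1 0

Lights still on: 10

Answer: no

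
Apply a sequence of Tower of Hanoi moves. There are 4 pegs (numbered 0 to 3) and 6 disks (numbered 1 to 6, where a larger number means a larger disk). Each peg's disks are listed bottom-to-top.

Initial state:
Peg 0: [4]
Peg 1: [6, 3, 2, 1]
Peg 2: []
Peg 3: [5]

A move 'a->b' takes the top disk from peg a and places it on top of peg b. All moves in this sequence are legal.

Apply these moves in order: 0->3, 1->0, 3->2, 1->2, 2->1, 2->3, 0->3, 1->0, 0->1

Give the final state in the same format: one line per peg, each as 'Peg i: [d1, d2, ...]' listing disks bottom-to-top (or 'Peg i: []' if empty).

Answer: Peg 0: []
Peg 1: [6, 3, 2]
Peg 2: []
Peg 3: [5, 4, 1]

Derivation:
After move 1 (0->3):
Peg 0: []
Peg 1: [6, 3, 2, 1]
Peg 2: []
Peg 3: [5, 4]

After move 2 (1->0):
Peg 0: [1]
Peg 1: [6, 3, 2]
Peg 2: []
Peg 3: [5, 4]

After move 3 (3->2):
Peg 0: [1]
Peg 1: [6, 3, 2]
Peg 2: [4]
Peg 3: [5]

After move 4 (1->2):
Peg 0: [1]
Peg 1: [6, 3]
Peg 2: [4, 2]
Peg 3: [5]

After move 5 (2->1):
Peg 0: [1]
Peg 1: [6, 3, 2]
Peg 2: [4]
Peg 3: [5]

After move 6 (2->3):
Peg 0: [1]
Peg 1: [6, 3, 2]
Peg 2: []
Peg 3: [5, 4]

After move 7 (0->3):
Peg 0: []
Peg 1: [6, 3, 2]
Peg 2: []
Peg 3: [5, 4, 1]

After move 8 (1->0):
Peg 0: [2]
Peg 1: [6, 3]
Peg 2: []
Peg 3: [5, 4, 1]

After move 9 (0->1):
Peg 0: []
Peg 1: [6, 3, 2]
Peg 2: []
Peg 3: [5, 4, 1]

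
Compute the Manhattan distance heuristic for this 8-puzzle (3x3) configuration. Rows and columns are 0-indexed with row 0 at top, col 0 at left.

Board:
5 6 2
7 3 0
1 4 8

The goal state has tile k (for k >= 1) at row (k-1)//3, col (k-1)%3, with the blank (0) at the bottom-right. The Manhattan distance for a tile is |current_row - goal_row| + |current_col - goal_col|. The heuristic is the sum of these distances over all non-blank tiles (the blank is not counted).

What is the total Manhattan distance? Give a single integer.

Tile 5: (0,0)->(1,1) = 2
Tile 6: (0,1)->(1,2) = 2
Tile 2: (0,2)->(0,1) = 1
Tile 7: (1,0)->(2,0) = 1
Tile 3: (1,1)->(0,2) = 2
Tile 1: (2,0)->(0,0) = 2
Tile 4: (2,1)->(1,0) = 2
Tile 8: (2,2)->(2,1) = 1
Sum: 2 + 2 + 1 + 1 + 2 + 2 + 2 + 1 = 13

Answer: 13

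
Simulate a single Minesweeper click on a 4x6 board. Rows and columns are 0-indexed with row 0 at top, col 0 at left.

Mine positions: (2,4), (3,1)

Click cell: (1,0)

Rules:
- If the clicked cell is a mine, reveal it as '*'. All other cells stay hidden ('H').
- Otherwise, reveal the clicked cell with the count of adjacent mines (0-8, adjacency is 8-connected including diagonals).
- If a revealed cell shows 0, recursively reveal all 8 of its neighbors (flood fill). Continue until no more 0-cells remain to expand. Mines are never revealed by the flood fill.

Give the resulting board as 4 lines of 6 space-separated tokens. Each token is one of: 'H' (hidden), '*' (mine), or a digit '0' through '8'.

0 0 0 0 0 0
0 0 0 1 1 1
1 1 1 1 H H
H H H H H H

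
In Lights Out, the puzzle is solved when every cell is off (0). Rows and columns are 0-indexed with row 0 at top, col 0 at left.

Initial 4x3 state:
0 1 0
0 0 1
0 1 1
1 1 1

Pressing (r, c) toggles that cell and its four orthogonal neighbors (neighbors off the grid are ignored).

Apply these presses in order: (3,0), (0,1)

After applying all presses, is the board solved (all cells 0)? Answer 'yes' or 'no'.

After press 1 at (3,0):
0 1 0
0 0 1
1 1 1
0 0 1

After press 2 at (0,1):
1 0 1
0 1 1
1 1 1
0 0 1

Lights still on: 8

Answer: no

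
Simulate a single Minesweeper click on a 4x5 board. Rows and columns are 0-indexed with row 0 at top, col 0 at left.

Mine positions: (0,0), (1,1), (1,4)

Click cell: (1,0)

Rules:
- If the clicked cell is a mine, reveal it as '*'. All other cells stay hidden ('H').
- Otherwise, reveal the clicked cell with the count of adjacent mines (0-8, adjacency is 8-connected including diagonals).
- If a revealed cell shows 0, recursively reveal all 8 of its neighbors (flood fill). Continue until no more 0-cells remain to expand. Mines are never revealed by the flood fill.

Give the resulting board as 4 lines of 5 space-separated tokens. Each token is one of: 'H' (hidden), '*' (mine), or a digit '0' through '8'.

H H H H H
2 H H H H
H H H H H
H H H H H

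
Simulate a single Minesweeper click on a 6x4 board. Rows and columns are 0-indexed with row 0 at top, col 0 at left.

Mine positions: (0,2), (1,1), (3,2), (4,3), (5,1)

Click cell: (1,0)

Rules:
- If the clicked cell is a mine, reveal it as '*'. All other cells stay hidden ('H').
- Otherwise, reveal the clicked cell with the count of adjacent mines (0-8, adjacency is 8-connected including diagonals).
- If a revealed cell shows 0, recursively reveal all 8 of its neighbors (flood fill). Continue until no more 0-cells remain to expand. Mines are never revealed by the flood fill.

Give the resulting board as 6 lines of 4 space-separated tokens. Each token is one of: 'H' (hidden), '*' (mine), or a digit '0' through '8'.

H H H H
1 H H H
H H H H
H H H H
H H H H
H H H H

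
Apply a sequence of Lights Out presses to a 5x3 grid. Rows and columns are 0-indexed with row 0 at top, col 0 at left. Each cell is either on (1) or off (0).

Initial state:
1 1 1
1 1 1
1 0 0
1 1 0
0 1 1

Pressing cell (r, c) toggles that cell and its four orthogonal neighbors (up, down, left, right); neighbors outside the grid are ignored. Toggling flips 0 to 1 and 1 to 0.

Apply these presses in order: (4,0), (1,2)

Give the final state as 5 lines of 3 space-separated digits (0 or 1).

Answer: 1 1 0
1 0 0
1 0 1
0 1 0
1 0 1

Derivation:
After press 1 at (4,0):
1 1 1
1 1 1
1 0 0
0 1 0
1 0 1

After press 2 at (1,2):
1 1 0
1 0 0
1 0 1
0 1 0
1 0 1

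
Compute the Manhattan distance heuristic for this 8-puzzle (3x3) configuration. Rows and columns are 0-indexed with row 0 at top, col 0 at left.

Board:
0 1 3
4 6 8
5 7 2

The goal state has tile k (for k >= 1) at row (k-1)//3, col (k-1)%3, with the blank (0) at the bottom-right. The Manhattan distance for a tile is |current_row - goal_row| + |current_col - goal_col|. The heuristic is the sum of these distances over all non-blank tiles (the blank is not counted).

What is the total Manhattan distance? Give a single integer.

Tile 1: (0,1)->(0,0) = 1
Tile 3: (0,2)->(0,2) = 0
Tile 4: (1,0)->(1,0) = 0
Tile 6: (1,1)->(1,2) = 1
Tile 8: (1,2)->(2,1) = 2
Tile 5: (2,0)->(1,1) = 2
Tile 7: (2,1)->(2,0) = 1
Tile 2: (2,2)->(0,1) = 3
Sum: 1 + 0 + 0 + 1 + 2 + 2 + 1 + 3 = 10

Answer: 10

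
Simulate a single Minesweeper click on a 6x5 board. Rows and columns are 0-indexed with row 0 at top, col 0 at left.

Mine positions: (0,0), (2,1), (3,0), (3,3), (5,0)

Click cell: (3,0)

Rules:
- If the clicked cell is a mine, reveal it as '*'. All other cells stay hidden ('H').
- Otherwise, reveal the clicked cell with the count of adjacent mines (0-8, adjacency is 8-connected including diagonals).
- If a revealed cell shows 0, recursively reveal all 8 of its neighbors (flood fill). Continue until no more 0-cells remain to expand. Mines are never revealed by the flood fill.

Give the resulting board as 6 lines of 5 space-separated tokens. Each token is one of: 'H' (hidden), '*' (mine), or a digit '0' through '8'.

H H H H H
H H H H H
H H H H H
* H H H H
H H H H H
H H H H H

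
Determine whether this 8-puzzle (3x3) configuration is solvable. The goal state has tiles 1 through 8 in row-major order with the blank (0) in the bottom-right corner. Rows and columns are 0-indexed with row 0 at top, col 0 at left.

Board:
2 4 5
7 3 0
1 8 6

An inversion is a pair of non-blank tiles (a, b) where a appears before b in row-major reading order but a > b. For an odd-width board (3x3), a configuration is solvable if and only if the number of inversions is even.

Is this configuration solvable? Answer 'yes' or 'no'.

Inversions (pairs i<j in row-major order where tile[i] > tile[j] > 0): 10
10 is even, so the puzzle is solvable.

Answer: yes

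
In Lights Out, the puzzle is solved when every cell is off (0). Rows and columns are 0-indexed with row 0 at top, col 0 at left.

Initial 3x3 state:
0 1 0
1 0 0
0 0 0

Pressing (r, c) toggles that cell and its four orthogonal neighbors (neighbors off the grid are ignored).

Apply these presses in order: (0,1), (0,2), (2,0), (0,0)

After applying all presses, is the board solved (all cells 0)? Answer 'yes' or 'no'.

Answer: no

Derivation:
After press 1 at (0,1):
1 0 1
1 1 0
0 0 0

After press 2 at (0,2):
1 1 0
1 1 1
0 0 0

After press 3 at (2,0):
1 1 0
0 1 1
1 1 0

After press 4 at (0,0):
0 0 0
1 1 1
1 1 0

Lights still on: 5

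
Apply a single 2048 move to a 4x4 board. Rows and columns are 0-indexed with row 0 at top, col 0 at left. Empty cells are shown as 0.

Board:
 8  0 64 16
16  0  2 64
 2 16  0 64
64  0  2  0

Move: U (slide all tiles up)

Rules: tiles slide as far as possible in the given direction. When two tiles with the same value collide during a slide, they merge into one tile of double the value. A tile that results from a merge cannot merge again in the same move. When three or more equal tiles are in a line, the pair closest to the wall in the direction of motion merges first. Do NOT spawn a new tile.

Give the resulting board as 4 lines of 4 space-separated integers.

Answer:   8  16  64  16
 16   0   4 128
  2   0   0   0
 64   0   0   0

Derivation:
Slide up:
col 0: [8, 16, 2, 64] -> [8, 16, 2, 64]
col 1: [0, 0, 16, 0] -> [16, 0, 0, 0]
col 2: [64, 2, 0, 2] -> [64, 4, 0, 0]
col 3: [16, 64, 64, 0] -> [16, 128, 0, 0]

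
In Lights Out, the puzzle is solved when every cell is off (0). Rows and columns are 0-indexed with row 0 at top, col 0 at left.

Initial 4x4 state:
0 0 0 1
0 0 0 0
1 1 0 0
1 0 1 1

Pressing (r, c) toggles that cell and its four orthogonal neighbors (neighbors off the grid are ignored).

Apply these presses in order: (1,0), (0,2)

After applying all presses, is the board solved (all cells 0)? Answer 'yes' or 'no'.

Answer: no

Derivation:
After press 1 at (1,0):
1 0 0 1
1 1 0 0
0 1 0 0
1 0 1 1

After press 2 at (0,2):
1 1 1 0
1 1 1 0
0 1 0 0
1 0 1 1

Lights still on: 10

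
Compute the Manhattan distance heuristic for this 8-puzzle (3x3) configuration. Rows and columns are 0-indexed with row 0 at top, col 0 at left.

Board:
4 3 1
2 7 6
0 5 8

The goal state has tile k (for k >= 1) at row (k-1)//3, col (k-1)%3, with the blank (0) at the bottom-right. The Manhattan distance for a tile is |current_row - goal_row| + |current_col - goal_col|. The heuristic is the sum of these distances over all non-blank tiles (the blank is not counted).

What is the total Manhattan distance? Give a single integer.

Tile 4: at (0,0), goal (1,0), distance |0-1|+|0-0| = 1
Tile 3: at (0,1), goal (0,2), distance |0-0|+|1-2| = 1
Tile 1: at (0,2), goal (0,0), distance |0-0|+|2-0| = 2
Tile 2: at (1,0), goal (0,1), distance |1-0|+|0-1| = 2
Tile 7: at (1,1), goal (2,0), distance |1-2|+|1-0| = 2
Tile 6: at (1,2), goal (1,2), distance |1-1|+|2-2| = 0
Tile 5: at (2,1), goal (1,1), distance |2-1|+|1-1| = 1
Tile 8: at (2,2), goal (2,1), distance |2-2|+|2-1| = 1
Sum: 1 + 1 + 2 + 2 + 2 + 0 + 1 + 1 = 10

Answer: 10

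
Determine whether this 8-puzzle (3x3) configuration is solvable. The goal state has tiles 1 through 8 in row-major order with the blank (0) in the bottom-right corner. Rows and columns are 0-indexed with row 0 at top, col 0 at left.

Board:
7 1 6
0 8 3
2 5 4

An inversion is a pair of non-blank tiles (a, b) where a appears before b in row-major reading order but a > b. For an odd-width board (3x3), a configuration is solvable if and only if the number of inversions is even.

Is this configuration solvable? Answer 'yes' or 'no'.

Inversions (pairs i<j in row-major order where tile[i] > tile[j] > 0): 16
16 is even, so the puzzle is solvable.

Answer: yes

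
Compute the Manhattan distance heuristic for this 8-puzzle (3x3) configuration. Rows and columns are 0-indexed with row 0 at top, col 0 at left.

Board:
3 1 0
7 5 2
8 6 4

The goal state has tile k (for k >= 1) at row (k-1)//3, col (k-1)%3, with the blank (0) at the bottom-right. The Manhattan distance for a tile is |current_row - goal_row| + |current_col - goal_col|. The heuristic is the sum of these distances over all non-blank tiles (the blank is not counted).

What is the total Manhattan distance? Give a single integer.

Answer: 12

Derivation:
Tile 3: (0,0)->(0,2) = 2
Tile 1: (0,1)->(0,0) = 1
Tile 7: (1,0)->(2,0) = 1
Tile 5: (1,1)->(1,1) = 0
Tile 2: (1,2)->(0,1) = 2
Tile 8: (2,0)->(2,1) = 1
Tile 6: (2,1)->(1,2) = 2
Tile 4: (2,2)->(1,0) = 3
Sum: 2 + 1 + 1 + 0 + 2 + 1 + 2 + 3 = 12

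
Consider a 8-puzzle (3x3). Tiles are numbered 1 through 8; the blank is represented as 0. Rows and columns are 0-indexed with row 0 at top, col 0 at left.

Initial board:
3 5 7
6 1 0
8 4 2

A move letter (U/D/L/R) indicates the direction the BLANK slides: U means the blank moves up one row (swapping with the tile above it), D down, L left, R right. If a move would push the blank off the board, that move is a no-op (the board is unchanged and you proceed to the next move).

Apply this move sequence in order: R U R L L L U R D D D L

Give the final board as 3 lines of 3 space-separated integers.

Answer: 3 1 5
6 4 7
0 8 2

Derivation:
After move 1 (R):
3 5 7
6 1 0
8 4 2

After move 2 (U):
3 5 0
6 1 7
8 4 2

After move 3 (R):
3 5 0
6 1 7
8 4 2

After move 4 (L):
3 0 5
6 1 7
8 4 2

After move 5 (L):
0 3 5
6 1 7
8 4 2

After move 6 (L):
0 3 5
6 1 7
8 4 2

After move 7 (U):
0 3 5
6 1 7
8 4 2

After move 8 (R):
3 0 5
6 1 7
8 4 2

After move 9 (D):
3 1 5
6 0 7
8 4 2

After move 10 (D):
3 1 5
6 4 7
8 0 2

After move 11 (D):
3 1 5
6 4 7
8 0 2

After move 12 (L):
3 1 5
6 4 7
0 8 2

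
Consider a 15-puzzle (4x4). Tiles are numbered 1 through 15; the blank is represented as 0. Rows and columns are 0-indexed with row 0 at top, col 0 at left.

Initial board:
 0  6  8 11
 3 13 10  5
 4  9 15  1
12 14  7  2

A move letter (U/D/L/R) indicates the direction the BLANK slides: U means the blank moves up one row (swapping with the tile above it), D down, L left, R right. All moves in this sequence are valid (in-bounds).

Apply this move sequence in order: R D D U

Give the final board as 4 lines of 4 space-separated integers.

Answer:  6 13  8 11
 3  0 10  5
 4  9 15  1
12 14  7  2

Derivation:
After move 1 (R):
 6  0  8 11
 3 13 10  5
 4  9 15  1
12 14  7  2

After move 2 (D):
 6 13  8 11
 3  0 10  5
 4  9 15  1
12 14  7  2

After move 3 (D):
 6 13  8 11
 3  9 10  5
 4  0 15  1
12 14  7  2

After move 4 (U):
 6 13  8 11
 3  0 10  5
 4  9 15  1
12 14  7  2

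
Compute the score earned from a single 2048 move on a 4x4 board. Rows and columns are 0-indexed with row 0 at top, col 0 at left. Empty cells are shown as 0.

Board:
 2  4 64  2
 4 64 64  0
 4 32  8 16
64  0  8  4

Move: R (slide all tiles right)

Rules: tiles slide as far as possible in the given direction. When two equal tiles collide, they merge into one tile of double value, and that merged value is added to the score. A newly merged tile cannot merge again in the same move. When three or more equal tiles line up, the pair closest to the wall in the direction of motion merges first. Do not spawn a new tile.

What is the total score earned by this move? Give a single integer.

Slide right:
row 0: [2, 4, 64, 2] -> [2, 4, 64, 2]  score +0 (running 0)
row 1: [4, 64, 64, 0] -> [0, 0, 4, 128]  score +128 (running 128)
row 2: [4, 32, 8, 16] -> [4, 32, 8, 16]  score +0 (running 128)
row 3: [64, 0, 8, 4] -> [0, 64, 8, 4]  score +0 (running 128)
Board after move:
  2   4  64   2
  0   0   4 128
  4  32   8  16
  0  64   8   4

Answer: 128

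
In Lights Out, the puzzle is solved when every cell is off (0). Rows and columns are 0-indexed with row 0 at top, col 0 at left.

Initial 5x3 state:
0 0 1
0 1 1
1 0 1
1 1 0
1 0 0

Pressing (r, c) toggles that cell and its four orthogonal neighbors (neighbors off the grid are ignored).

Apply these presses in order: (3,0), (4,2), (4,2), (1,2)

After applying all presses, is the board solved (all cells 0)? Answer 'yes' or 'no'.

After press 1 at (3,0):
0 0 1
0 1 1
0 0 1
0 0 0
0 0 0

After press 2 at (4,2):
0 0 1
0 1 1
0 0 1
0 0 1
0 1 1

After press 3 at (4,2):
0 0 1
0 1 1
0 0 1
0 0 0
0 0 0

After press 4 at (1,2):
0 0 0
0 0 0
0 0 0
0 0 0
0 0 0

Lights still on: 0

Answer: yes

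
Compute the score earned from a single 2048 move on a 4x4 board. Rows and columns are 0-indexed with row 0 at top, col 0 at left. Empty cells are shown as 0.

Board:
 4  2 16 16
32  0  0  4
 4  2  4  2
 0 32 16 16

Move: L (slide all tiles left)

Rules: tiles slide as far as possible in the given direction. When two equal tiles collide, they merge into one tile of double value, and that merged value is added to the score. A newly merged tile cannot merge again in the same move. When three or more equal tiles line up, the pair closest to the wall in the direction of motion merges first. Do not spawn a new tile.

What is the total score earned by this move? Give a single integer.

Answer: 64

Derivation:
Slide left:
row 0: [4, 2, 16, 16] -> [4, 2, 32, 0]  score +32 (running 32)
row 1: [32, 0, 0, 4] -> [32, 4, 0, 0]  score +0 (running 32)
row 2: [4, 2, 4, 2] -> [4, 2, 4, 2]  score +0 (running 32)
row 3: [0, 32, 16, 16] -> [32, 32, 0, 0]  score +32 (running 64)
Board after move:
 4  2 32  0
32  4  0  0
 4  2  4  2
32 32  0  0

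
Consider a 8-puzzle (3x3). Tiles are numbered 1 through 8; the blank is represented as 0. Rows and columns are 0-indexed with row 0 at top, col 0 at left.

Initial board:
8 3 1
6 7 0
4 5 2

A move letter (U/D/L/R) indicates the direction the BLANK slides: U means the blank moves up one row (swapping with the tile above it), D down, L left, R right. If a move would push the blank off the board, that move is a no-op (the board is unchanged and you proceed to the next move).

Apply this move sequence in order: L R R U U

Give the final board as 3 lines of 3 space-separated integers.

Answer: 8 3 0
6 7 1
4 5 2

Derivation:
After move 1 (L):
8 3 1
6 0 7
4 5 2

After move 2 (R):
8 3 1
6 7 0
4 5 2

After move 3 (R):
8 3 1
6 7 0
4 5 2

After move 4 (U):
8 3 0
6 7 1
4 5 2

After move 5 (U):
8 3 0
6 7 1
4 5 2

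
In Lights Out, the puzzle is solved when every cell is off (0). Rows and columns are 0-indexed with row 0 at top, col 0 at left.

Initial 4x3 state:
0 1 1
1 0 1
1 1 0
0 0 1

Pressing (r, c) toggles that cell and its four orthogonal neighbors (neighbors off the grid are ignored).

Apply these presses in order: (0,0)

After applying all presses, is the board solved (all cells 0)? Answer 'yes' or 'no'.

After press 1 at (0,0):
1 0 1
0 0 1
1 1 0
0 0 1

Lights still on: 6

Answer: no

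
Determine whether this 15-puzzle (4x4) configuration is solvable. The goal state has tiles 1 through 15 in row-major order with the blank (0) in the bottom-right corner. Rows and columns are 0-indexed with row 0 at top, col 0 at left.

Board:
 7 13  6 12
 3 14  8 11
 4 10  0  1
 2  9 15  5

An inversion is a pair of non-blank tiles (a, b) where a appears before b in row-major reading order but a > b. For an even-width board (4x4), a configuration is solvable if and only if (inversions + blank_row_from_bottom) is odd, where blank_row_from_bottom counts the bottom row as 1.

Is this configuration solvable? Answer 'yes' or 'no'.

Inversions: 59
Blank is in row 2 (0-indexed from top), which is row 2 counting from the bottom (bottom = 1).
59 + 2 = 61, which is odd, so the puzzle is solvable.

Answer: yes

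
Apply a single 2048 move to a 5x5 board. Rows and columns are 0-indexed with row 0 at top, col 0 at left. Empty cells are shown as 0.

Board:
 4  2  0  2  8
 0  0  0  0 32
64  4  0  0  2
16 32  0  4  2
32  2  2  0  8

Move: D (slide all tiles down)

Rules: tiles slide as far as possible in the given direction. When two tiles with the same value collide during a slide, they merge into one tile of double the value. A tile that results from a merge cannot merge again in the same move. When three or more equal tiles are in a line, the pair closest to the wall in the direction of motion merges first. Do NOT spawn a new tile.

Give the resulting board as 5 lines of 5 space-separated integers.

Answer:  0  0  0  0  0
 4  2  0  0  8
64  4  0  0 32
16 32  0  2  4
32  2  2  4  8

Derivation:
Slide down:
col 0: [4, 0, 64, 16, 32] -> [0, 4, 64, 16, 32]
col 1: [2, 0, 4, 32, 2] -> [0, 2, 4, 32, 2]
col 2: [0, 0, 0, 0, 2] -> [0, 0, 0, 0, 2]
col 3: [2, 0, 0, 4, 0] -> [0, 0, 0, 2, 4]
col 4: [8, 32, 2, 2, 8] -> [0, 8, 32, 4, 8]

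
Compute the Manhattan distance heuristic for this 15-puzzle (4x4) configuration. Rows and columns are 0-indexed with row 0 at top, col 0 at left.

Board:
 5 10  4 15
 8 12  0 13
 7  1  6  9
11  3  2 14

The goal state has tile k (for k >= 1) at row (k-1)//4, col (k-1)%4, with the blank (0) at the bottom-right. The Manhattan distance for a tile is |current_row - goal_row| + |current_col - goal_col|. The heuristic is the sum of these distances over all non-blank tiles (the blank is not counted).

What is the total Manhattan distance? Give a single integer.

Tile 5: (0,0)->(1,0) = 1
Tile 10: (0,1)->(2,1) = 2
Tile 4: (0,2)->(0,3) = 1
Tile 15: (0,3)->(3,2) = 4
Tile 8: (1,0)->(1,3) = 3
Tile 12: (1,1)->(2,3) = 3
Tile 13: (1,3)->(3,0) = 5
Tile 7: (2,0)->(1,2) = 3
Tile 1: (2,1)->(0,0) = 3
Tile 6: (2,2)->(1,1) = 2
Tile 9: (2,3)->(2,0) = 3
Tile 11: (3,0)->(2,2) = 3
Tile 3: (3,1)->(0,2) = 4
Tile 2: (3,2)->(0,1) = 4
Tile 14: (3,3)->(3,1) = 2
Sum: 1 + 2 + 1 + 4 + 3 + 3 + 5 + 3 + 3 + 2 + 3 + 3 + 4 + 4 + 2 = 43

Answer: 43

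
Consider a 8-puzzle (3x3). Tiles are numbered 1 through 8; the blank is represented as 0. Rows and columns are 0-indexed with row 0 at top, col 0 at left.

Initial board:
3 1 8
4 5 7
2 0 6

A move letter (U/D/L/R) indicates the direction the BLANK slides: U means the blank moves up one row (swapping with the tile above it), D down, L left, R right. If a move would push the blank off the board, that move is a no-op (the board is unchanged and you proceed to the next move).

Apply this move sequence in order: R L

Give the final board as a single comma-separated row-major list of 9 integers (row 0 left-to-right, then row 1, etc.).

Answer: 3, 1, 8, 4, 5, 7, 2, 0, 6

Derivation:
After move 1 (R):
3 1 8
4 5 7
2 6 0

After move 2 (L):
3 1 8
4 5 7
2 0 6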